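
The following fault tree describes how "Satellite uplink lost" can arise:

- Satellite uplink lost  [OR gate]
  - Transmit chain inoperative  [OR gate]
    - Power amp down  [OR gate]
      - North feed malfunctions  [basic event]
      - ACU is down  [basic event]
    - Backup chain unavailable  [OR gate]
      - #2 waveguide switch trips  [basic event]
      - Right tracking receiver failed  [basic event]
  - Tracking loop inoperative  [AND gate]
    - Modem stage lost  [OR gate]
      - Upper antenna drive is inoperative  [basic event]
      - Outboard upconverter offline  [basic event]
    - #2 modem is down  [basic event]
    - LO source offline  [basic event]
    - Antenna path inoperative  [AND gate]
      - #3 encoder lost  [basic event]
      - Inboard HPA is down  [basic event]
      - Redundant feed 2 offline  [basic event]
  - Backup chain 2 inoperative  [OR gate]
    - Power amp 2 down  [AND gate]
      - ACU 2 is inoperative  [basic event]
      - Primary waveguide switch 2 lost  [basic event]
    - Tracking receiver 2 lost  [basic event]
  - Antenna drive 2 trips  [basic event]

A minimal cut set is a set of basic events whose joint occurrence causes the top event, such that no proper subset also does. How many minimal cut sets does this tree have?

Power amp down [OR]: union of children's cut sets → 2 cut set(s).
Backup chain unavailable [OR]: union of children's cut sets → 2 cut set(s).
Transmit chain inoperative [OR]: union of children's cut sets → 4 cut set(s).
Modem stage lost [OR]: union of children's cut sets → 2 cut set(s).
Antenna path inoperative [AND]: one cut set from each child combined → 1 × 1 × 1 = 1 cut set(s).
Tracking loop inoperative [AND]: one cut set from each child combined → 2 × 1 × 1 × 1 = 2 cut set(s).
Power amp 2 down [AND]: one cut set from each child combined → 1 × 1 = 1 cut set(s).
Backup chain 2 inoperative [OR]: union of children's cut sets → 2 cut set(s).
Satellite uplink lost [OR]: union of children's cut sets → 9 cut set(s).
Minimal cut sets: {North feed malfunctions}; {ACU is down}; {#2 waveguide switch trips}; {Right tracking receiver failed}; {#2 modem is down, #3 encoder lost, Inboard HPA is down, LO source offline, Redundant feed 2 offline, Upper antenna drive is inoperative}; {#2 modem is down, #3 encoder lost, Inboard HPA is down, LO source offline, Outboard upconverter offline, Redundant feed 2 offline}; {ACU 2 is inoperative, Primary waveguide switch 2 lost}; {Tracking receiver 2 lost}; {Antenna drive 2 trips}.

9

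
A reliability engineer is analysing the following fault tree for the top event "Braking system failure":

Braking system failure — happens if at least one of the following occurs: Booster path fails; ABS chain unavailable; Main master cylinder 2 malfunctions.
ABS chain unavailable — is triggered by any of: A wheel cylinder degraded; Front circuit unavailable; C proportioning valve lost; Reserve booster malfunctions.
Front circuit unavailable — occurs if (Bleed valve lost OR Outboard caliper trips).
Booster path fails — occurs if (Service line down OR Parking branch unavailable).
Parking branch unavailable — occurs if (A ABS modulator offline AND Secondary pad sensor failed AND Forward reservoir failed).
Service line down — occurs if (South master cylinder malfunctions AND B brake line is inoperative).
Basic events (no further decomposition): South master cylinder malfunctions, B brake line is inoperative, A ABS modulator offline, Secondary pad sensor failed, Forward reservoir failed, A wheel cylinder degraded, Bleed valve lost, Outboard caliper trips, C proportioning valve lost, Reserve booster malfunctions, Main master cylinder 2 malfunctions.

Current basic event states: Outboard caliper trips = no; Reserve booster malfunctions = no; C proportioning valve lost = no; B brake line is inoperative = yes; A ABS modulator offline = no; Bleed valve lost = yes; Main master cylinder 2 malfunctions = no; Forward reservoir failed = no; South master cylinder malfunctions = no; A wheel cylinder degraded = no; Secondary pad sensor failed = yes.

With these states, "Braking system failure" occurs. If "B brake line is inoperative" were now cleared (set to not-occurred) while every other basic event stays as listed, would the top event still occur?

Yes

Counterfactual: set "B brake line is inoperative" to not occurred.
Service line down [AND]: South master cylinder malfunctions=not, B brake line is inoperative=not → not all inputs occur → does not occur.
Parking branch unavailable [AND]: A ABS modulator offline=not, Secondary pad sensor failed=occurs, Forward reservoir failed=not → not all inputs occur → does not occur.
Booster path fails [OR]: Service line down=not, Parking branch unavailable=not → no input occurs → does not occur.
Front circuit unavailable [OR]: Bleed valve lost=occurs, Outboard caliper trips=not → at least one input occurs → occurs.
ABS chain unavailable [OR]: A wheel cylinder degraded=not, Front circuit unavailable=occurs, C proportioning valve lost=not, Reserve booster malfunctions=not → at least one input occurs → occurs.
Braking system failure [OR]: Booster path fails=not, ABS chain unavailable=occurs, Main master cylinder 2 malfunctions=not → at least one input occurs → occurs.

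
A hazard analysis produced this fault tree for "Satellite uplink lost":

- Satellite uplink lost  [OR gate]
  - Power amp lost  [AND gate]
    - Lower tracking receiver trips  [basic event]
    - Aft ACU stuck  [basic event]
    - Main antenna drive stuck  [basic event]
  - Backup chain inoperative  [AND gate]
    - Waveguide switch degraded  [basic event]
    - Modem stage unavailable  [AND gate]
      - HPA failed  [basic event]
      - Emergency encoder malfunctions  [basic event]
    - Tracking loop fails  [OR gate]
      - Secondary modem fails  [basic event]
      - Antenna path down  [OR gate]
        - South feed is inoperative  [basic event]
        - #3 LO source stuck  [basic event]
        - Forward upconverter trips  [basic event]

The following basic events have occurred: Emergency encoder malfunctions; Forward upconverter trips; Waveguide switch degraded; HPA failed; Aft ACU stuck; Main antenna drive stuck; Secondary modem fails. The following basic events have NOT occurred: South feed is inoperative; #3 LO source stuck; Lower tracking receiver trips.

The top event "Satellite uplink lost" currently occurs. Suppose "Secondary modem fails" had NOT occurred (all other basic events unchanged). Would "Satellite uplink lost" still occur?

Yes

Counterfactual: set "Secondary modem fails" to not occurred.
Power amp lost [AND]: Lower tracking receiver trips=not, Aft ACU stuck=occurs, Main antenna drive stuck=occurs → not all inputs occur → does not occur.
Modem stage unavailable [AND]: HPA failed=occurs, Emergency encoder malfunctions=occurs → all inputs occur → occurs.
Antenna path down [OR]: South feed is inoperative=not, #3 LO source stuck=not, Forward upconverter trips=occurs → at least one input occurs → occurs.
Tracking loop fails [OR]: Secondary modem fails=not, Antenna path down=occurs → at least one input occurs → occurs.
Backup chain inoperative [AND]: Waveguide switch degraded=occurs, Modem stage unavailable=occurs, Tracking loop fails=occurs → all inputs occur → occurs.
Satellite uplink lost [OR]: Power amp lost=not, Backup chain inoperative=occurs → at least one input occurs → occurs.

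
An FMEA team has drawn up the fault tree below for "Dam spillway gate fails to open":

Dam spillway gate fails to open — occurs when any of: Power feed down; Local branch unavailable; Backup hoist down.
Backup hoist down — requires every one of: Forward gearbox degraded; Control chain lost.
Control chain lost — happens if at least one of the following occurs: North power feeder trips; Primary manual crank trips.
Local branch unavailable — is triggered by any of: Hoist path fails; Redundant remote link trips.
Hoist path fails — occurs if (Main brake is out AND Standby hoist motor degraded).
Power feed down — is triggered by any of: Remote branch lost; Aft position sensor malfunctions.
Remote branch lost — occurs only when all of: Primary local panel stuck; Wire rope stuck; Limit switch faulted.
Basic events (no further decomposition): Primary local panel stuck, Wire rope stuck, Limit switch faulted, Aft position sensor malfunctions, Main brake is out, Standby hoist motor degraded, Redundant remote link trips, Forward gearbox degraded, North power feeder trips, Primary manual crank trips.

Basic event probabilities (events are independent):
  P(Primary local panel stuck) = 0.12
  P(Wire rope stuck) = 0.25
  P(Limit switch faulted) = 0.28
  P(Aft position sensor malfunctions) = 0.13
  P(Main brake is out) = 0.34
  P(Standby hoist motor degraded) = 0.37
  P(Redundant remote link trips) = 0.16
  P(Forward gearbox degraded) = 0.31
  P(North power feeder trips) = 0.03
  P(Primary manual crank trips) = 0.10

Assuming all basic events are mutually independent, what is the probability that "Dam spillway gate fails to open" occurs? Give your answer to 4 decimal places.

0.3914

P(Remote branch lost) [AND] = 0.12 × 0.25 × 0.28 = 0.008400
P(Power feed down) [OR] = 1 − (1−0.008400) × (1−0.13) = 0.137308
P(Hoist path fails) [AND] = 0.34 × 0.37 = 0.125800
P(Local branch unavailable) [OR] = 1 − (1−0.125800) × (1−0.16) = 0.265672
P(Control chain lost) [OR] = 1 − (1−0.03) × (1−0.10) = 0.127000
P(Backup hoist down) [AND] = 0.31 × 0.127000 = 0.039370
P(Dam spillway gate fails to open) [OR] = 1 − (1−0.137308) × (1−0.265672) × (1−0.039370) = 0.391442
Rounded to 4 decimal places: P(Dam spillway gate fails to open) ≈ 0.3914.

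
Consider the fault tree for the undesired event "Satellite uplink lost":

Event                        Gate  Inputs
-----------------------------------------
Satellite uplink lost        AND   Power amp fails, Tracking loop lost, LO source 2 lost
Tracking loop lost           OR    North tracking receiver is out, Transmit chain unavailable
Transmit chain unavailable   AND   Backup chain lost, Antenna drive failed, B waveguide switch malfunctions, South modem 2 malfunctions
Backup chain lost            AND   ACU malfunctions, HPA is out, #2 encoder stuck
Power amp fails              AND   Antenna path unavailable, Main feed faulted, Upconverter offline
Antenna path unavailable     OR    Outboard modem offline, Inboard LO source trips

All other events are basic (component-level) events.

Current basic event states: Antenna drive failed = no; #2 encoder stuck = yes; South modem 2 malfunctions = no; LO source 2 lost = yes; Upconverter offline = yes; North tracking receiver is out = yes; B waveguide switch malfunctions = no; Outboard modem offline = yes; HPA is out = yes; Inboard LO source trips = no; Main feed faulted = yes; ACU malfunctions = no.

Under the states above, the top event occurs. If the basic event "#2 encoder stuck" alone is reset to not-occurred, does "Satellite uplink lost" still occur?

Yes

Counterfactual: set "#2 encoder stuck" to not occurred.
Antenna path unavailable [OR]: Outboard modem offline=occurs, Inboard LO source trips=not → at least one input occurs → occurs.
Power amp fails [AND]: Antenna path unavailable=occurs, Main feed faulted=occurs, Upconverter offline=occurs → all inputs occur → occurs.
Backup chain lost [AND]: ACU malfunctions=not, HPA is out=occurs, #2 encoder stuck=not → not all inputs occur → does not occur.
Transmit chain unavailable [AND]: Backup chain lost=not, Antenna drive failed=not, B waveguide switch malfunctions=not, South modem 2 malfunctions=not → not all inputs occur → does not occur.
Tracking loop lost [OR]: North tracking receiver is out=occurs, Transmit chain unavailable=not → at least one input occurs → occurs.
Satellite uplink lost [AND]: Power amp fails=occurs, Tracking loop lost=occurs, LO source 2 lost=occurs → all inputs occur → occurs.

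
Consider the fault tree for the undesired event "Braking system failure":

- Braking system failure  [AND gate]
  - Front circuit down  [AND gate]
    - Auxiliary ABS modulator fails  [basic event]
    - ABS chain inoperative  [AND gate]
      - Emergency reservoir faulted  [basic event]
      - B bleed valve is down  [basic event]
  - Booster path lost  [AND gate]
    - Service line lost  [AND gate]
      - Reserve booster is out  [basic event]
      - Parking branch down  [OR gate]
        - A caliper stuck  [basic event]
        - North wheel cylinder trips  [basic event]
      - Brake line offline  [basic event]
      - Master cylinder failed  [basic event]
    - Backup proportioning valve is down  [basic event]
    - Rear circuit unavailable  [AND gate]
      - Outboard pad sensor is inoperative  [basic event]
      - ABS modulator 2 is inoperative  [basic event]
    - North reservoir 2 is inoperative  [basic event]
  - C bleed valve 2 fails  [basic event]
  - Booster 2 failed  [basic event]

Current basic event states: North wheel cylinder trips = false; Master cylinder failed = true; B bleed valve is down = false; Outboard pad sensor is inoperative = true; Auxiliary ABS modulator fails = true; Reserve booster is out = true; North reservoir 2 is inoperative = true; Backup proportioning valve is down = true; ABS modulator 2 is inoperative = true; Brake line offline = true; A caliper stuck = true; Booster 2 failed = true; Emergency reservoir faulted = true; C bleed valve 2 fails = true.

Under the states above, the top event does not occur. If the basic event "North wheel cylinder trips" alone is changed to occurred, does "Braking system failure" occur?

No

Counterfactual: set "North wheel cylinder trips" to occurred.
ABS chain inoperative [AND]: Emergency reservoir faulted=occurs, B bleed valve is down=not → not all inputs occur → does not occur.
Front circuit down [AND]: Auxiliary ABS modulator fails=occurs, ABS chain inoperative=not → not all inputs occur → does not occur.
Parking branch down [OR]: A caliper stuck=occurs, North wheel cylinder trips=occurs → at least one input occurs → occurs.
Service line lost [AND]: Reserve booster is out=occurs, Parking branch down=occurs, Brake line offline=occurs, Master cylinder failed=occurs → all inputs occur → occurs.
Rear circuit unavailable [AND]: Outboard pad sensor is inoperative=occurs, ABS modulator 2 is inoperative=occurs → all inputs occur → occurs.
Booster path lost [AND]: Service line lost=occurs, Backup proportioning valve is down=occurs, Rear circuit unavailable=occurs, North reservoir 2 is inoperative=occurs → all inputs occur → occurs.
Braking system failure [AND]: Front circuit down=not, Booster path lost=occurs, C bleed valve 2 fails=occurs, Booster 2 failed=occurs → not all inputs occur → does not occur.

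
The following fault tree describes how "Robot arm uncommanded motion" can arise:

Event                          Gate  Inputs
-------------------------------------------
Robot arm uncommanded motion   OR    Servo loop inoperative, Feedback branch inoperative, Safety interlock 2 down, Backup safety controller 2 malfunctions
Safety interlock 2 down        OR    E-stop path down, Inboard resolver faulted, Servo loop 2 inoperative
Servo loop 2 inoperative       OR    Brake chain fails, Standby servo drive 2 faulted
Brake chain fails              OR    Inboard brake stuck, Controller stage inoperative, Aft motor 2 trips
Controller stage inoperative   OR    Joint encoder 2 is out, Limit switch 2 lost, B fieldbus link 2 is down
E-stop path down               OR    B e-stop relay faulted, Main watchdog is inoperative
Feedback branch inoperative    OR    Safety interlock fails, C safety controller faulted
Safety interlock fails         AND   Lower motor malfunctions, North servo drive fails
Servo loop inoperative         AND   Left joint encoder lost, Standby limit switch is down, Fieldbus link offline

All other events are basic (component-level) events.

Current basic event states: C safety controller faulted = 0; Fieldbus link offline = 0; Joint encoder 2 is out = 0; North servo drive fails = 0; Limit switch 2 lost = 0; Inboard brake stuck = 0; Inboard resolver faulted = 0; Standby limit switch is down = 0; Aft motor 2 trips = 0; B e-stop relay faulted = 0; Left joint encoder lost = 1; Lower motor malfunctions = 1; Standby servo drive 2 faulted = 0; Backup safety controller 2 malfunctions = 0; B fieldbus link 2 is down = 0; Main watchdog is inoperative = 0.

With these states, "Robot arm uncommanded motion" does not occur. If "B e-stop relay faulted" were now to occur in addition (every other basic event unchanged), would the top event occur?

Yes

Counterfactual: set "B e-stop relay faulted" to occurred.
Servo loop inoperative [AND]: Left joint encoder lost=occurs, Standby limit switch is down=not, Fieldbus link offline=not → not all inputs occur → does not occur.
Safety interlock fails [AND]: Lower motor malfunctions=occurs, North servo drive fails=not → not all inputs occur → does not occur.
Feedback branch inoperative [OR]: Safety interlock fails=not, C safety controller faulted=not → no input occurs → does not occur.
E-stop path down [OR]: B e-stop relay faulted=occurs, Main watchdog is inoperative=not → at least one input occurs → occurs.
Controller stage inoperative [OR]: Joint encoder 2 is out=not, Limit switch 2 lost=not, B fieldbus link 2 is down=not → no input occurs → does not occur.
Brake chain fails [OR]: Inboard brake stuck=not, Controller stage inoperative=not, Aft motor 2 trips=not → no input occurs → does not occur.
Servo loop 2 inoperative [OR]: Brake chain fails=not, Standby servo drive 2 faulted=not → no input occurs → does not occur.
Safety interlock 2 down [OR]: E-stop path down=occurs, Inboard resolver faulted=not, Servo loop 2 inoperative=not → at least one input occurs → occurs.
Robot arm uncommanded motion [OR]: Servo loop inoperative=not, Feedback branch inoperative=not, Safety interlock 2 down=occurs, Backup safety controller 2 malfunctions=not → at least one input occurs → occurs.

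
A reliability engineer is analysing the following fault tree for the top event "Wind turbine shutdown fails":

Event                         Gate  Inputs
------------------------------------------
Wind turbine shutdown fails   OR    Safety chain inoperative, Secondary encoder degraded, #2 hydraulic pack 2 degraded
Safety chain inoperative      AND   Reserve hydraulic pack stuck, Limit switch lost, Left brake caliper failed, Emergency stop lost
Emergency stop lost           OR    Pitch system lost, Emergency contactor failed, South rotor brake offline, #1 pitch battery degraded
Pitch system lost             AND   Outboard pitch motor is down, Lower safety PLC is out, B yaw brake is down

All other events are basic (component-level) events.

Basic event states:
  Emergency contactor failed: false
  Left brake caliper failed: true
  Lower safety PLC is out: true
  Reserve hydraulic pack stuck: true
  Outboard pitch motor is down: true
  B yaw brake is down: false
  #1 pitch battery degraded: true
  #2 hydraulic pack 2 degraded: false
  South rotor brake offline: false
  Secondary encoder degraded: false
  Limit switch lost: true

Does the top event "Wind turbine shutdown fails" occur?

Pitch system lost [AND]: Outboard pitch motor is down=occurs, Lower safety PLC is out=occurs, B yaw brake is down=not → not all inputs occur → does not occur.
Emergency stop lost [OR]: Pitch system lost=not, Emergency contactor failed=not, South rotor brake offline=not, #1 pitch battery degraded=occurs → at least one input occurs → occurs.
Safety chain inoperative [AND]: Reserve hydraulic pack stuck=occurs, Limit switch lost=occurs, Left brake caliper failed=occurs, Emergency stop lost=occurs → all inputs occur → occurs.
Wind turbine shutdown fails [OR]: Safety chain inoperative=occurs, Secondary encoder degraded=not, #2 hydraulic pack 2 degraded=not → at least one input occurs → occurs.

Yes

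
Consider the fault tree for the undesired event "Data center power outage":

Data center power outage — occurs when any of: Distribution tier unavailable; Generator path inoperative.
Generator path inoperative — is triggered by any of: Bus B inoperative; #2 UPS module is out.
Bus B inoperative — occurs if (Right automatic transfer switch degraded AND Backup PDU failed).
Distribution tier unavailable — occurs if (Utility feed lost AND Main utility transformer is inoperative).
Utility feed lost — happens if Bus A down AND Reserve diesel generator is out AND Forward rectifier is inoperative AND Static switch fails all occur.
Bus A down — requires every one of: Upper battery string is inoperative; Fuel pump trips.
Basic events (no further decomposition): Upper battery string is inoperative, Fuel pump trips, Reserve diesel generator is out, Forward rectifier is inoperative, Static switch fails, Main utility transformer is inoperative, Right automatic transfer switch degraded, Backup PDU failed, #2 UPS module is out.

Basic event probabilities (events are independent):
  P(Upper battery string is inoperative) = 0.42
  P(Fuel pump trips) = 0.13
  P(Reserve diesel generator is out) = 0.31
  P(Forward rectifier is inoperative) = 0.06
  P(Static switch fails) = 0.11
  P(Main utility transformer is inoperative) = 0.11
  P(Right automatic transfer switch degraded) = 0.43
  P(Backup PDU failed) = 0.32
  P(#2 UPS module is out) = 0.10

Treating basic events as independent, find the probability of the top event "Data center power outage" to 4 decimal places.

0.2238

P(Bus A down) [AND] = 0.42 × 0.13 = 0.054600
P(Utility feed lost) [AND] = 0.054600 × 0.31 × 0.06 × 0.11 = 0.000112
P(Distribution tier unavailable) [AND] = 0.000112 × 0.11 = 0.000012
P(Bus B inoperative) [AND] = 0.43 × 0.32 = 0.137600
P(Generator path inoperative) [OR] = 1 − (1−0.137600) × (1−0.10) = 0.223840
P(Data center power outage) [OR] = 1 − (1−0.000012) × (1−0.223840) = 0.223849
Rounded to 4 decimal places: P(Data center power outage) ≈ 0.2238.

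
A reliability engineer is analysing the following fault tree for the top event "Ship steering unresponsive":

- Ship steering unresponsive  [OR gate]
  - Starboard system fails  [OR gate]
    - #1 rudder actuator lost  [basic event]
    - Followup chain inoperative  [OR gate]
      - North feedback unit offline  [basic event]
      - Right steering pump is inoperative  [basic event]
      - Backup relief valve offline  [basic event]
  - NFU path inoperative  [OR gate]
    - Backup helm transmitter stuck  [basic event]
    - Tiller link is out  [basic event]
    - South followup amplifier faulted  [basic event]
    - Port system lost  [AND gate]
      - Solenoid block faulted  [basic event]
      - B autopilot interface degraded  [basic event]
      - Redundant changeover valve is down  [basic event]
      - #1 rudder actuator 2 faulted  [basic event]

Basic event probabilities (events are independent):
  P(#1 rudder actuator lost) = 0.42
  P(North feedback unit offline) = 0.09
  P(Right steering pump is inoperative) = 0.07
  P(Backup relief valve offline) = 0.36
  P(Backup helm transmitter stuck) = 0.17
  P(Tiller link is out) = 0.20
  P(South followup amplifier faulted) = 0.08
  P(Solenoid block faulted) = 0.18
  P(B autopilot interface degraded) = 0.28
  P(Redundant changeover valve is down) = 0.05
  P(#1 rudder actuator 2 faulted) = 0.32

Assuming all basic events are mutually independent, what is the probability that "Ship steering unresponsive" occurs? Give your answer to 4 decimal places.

P(Followup chain inoperative) [OR] = 1 − (1−0.09) × (1−0.07) × (1−0.36) = 0.458368
P(Starboard system fails) [OR] = 1 − (1−0.42) × (1−0.458368) = 0.685853
P(Port system lost) [AND] = 0.18 × 0.28 × 0.05 × 0.32 = 0.000806
P(NFU path inoperative) [OR] = 1 − (1−0.17) × (1−0.20) × (1−0.08) × (1−0.000806) = 0.389612
P(Ship steering unresponsive) [OR] = 1 − (1−0.685853) × (1−0.389612) = 0.808248
Rounded to 4 decimal places: P(Ship steering unresponsive) ≈ 0.8082.

0.8082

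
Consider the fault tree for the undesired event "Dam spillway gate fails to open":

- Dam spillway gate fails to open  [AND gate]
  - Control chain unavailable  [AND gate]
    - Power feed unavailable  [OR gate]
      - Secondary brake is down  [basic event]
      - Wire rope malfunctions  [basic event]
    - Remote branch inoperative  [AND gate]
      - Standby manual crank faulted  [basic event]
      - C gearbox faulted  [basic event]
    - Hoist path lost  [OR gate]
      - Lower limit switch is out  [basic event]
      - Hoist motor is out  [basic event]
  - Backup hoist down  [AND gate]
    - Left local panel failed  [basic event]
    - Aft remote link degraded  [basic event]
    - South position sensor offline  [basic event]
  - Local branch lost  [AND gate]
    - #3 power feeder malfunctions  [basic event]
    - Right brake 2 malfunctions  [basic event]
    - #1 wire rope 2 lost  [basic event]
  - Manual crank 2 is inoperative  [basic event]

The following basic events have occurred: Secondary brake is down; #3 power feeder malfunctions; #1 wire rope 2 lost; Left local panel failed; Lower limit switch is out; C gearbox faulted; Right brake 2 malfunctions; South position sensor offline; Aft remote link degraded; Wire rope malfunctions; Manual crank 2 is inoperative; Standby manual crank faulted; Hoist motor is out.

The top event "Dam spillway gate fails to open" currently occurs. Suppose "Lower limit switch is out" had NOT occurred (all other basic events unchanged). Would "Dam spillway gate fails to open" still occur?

Yes

Counterfactual: set "Lower limit switch is out" to not occurred.
Power feed unavailable [OR]: Secondary brake is down=occurs, Wire rope malfunctions=occurs → at least one input occurs → occurs.
Remote branch inoperative [AND]: Standby manual crank faulted=occurs, C gearbox faulted=occurs → all inputs occur → occurs.
Hoist path lost [OR]: Lower limit switch is out=not, Hoist motor is out=occurs → at least one input occurs → occurs.
Control chain unavailable [AND]: Power feed unavailable=occurs, Remote branch inoperative=occurs, Hoist path lost=occurs → all inputs occur → occurs.
Backup hoist down [AND]: Left local panel failed=occurs, Aft remote link degraded=occurs, South position sensor offline=occurs → all inputs occur → occurs.
Local branch lost [AND]: #3 power feeder malfunctions=occurs, Right brake 2 malfunctions=occurs, #1 wire rope 2 lost=occurs → all inputs occur → occurs.
Dam spillway gate fails to open [AND]: Control chain unavailable=occurs, Backup hoist down=occurs, Local branch lost=occurs, Manual crank 2 is inoperative=occurs → all inputs occur → occurs.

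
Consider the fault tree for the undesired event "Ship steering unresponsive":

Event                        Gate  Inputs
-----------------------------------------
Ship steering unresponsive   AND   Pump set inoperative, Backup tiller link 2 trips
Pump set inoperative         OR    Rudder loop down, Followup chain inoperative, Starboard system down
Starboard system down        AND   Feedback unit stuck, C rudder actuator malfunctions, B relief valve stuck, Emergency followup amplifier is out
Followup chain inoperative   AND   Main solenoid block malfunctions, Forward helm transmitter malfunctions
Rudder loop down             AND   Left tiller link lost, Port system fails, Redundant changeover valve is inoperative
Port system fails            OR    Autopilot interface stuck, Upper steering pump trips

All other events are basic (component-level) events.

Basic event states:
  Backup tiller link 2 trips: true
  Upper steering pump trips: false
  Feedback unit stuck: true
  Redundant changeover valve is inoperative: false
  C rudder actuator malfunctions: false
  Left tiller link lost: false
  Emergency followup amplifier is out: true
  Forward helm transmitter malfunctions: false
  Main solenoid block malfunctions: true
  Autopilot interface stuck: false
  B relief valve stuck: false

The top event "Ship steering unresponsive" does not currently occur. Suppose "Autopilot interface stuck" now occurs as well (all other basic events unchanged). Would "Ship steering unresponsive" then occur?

No

Counterfactual: set "Autopilot interface stuck" to occurred.
Port system fails [OR]: Autopilot interface stuck=occurs, Upper steering pump trips=not → at least one input occurs → occurs.
Rudder loop down [AND]: Left tiller link lost=not, Port system fails=occurs, Redundant changeover valve is inoperative=not → not all inputs occur → does not occur.
Followup chain inoperative [AND]: Main solenoid block malfunctions=occurs, Forward helm transmitter malfunctions=not → not all inputs occur → does not occur.
Starboard system down [AND]: Feedback unit stuck=occurs, C rudder actuator malfunctions=not, B relief valve stuck=not, Emergency followup amplifier is out=occurs → not all inputs occur → does not occur.
Pump set inoperative [OR]: Rudder loop down=not, Followup chain inoperative=not, Starboard system down=not → no input occurs → does not occur.
Ship steering unresponsive [AND]: Pump set inoperative=not, Backup tiller link 2 trips=occurs → not all inputs occur → does not occur.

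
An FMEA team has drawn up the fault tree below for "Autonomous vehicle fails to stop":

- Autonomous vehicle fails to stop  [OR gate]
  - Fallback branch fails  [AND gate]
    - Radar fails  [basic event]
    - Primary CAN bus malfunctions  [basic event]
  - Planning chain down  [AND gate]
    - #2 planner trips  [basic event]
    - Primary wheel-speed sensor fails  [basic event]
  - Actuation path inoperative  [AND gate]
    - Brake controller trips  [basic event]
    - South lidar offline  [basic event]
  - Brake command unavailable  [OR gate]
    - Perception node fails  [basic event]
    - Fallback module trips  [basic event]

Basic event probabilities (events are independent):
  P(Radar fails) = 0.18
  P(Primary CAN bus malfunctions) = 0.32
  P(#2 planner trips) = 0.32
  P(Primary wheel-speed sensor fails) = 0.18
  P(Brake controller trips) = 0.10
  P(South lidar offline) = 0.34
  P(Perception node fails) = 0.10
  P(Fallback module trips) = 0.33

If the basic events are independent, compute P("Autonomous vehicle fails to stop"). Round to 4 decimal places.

0.4827

P(Fallback branch fails) [AND] = 0.18 × 0.32 = 0.057600
P(Planning chain down) [AND] = 0.32 × 0.18 = 0.057600
P(Actuation path inoperative) [AND] = 0.10 × 0.34 = 0.034000
P(Brake command unavailable) [OR] = 1 − (1−0.10) × (1−0.33) = 0.397000
P(Autonomous vehicle fails to stop) [OR] = 1 − (1−0.057600) × (1−0.057600) × (1−0.034000) × (1−0.397000) = 0.482673
Rounded to 4 decimal places: P(Autonomous vehicle fails to stop) ≈ 0.4827.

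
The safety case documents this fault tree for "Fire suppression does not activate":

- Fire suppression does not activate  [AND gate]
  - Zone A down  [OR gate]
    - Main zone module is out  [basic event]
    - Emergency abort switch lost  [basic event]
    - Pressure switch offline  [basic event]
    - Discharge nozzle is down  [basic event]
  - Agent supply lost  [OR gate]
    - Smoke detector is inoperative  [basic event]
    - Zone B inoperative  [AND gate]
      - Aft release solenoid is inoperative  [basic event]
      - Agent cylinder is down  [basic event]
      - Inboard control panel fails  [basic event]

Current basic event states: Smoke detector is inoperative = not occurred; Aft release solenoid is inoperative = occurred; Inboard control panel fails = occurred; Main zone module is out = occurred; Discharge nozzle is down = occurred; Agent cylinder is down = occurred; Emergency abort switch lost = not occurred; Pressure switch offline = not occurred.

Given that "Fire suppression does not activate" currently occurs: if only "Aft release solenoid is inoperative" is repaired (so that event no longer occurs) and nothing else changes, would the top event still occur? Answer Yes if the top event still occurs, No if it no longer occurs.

Counterfactual: set "Aft release solenoid is inoperative" to not occurred.
Zone A down [OR]: Main zone module is out=occurs, Emergency abort switch lost=not, Pressure switch offline=not, Discharge nozzle is down=occurs → at least one input occurs → occurs.
Zone B inoperative [AND]: Aft release solenoid is inoperative=not, Agent cylinder is down=occurs, Inboard control panel fails=occurs → not all inputs occur → does not occur.
Agent supply lost [OR]: Smoke detector is inoperative=not, Zone B inoperative=not → no input occurs → does not occur.
Fire suppression does not activate [AND]: Zone A down=occurs, Agent supply lost=not → not all inputs occur → does not occur.

No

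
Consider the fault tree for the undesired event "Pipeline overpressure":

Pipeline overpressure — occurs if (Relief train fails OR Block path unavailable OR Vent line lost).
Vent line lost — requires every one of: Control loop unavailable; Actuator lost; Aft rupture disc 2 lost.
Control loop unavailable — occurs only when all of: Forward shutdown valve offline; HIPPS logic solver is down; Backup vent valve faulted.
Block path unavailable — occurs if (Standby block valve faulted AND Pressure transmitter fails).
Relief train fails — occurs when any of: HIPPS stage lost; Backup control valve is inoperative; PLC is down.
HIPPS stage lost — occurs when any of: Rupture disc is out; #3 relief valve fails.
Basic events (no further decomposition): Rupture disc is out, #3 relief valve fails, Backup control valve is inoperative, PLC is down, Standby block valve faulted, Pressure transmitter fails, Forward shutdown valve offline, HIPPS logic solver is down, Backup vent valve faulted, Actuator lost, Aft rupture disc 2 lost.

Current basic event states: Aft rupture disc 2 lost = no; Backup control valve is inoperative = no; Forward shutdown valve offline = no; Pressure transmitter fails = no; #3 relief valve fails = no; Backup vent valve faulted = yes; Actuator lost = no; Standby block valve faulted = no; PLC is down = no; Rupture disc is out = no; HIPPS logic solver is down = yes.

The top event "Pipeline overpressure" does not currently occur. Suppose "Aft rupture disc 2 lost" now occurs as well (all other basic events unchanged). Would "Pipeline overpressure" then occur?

No

Counterfactual: set "Aft rupture disc 2 lost" to occurred.
HIPPS stage lost [OR]: Rupture disc is out=not, #3 relief valve fails=not → no input occurs → does not occur.
Relief train fails [OR]: HIPPS stage lost=not, Backup control valve is inoperative=not, PLC is down=not → no input occurs → does not occur.
Block path unavailable [AND]: Standby block valve faulted=not, Pressure transmitter fails=not → not all inputs occur → does not occur.
Control loop unavailable [AND]: Forward shutdown valve offline=not, HIPPS logic solver is down=occurs, Backup vent valve faulted=occurs → not all inputs occur → does not occur.
Vent line lost [AND]: Control loop unavailable=not, Actuator lost=not, Aft rupture disc 2 lost=occurs → not all inputs occur → does not occur.
Pipeline overpressure [OR]: Relief train fails=not, Block path unavailable=not, Vent line lost=not → no input occurs → does not occur.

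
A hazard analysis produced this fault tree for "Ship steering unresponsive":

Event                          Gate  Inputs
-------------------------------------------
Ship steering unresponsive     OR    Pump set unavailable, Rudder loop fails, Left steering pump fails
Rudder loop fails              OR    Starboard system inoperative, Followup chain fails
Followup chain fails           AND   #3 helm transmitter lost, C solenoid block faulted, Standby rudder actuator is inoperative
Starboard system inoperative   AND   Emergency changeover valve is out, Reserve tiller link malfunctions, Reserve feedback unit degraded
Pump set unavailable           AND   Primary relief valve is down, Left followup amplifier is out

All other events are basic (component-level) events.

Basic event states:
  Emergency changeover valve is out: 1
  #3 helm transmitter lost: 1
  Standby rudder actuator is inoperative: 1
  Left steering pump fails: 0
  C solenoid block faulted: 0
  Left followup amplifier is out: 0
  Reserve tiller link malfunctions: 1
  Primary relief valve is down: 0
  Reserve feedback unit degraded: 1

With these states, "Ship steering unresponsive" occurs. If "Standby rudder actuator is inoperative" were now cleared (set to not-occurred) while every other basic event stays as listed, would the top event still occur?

Yes

Counterfactual: set "Standby rudder actuator is inoperative" to not occurred.
Pump set unavailable [AND]: Primary relief valve is down=not, Left followup amplifier is out=not → not all inputs occur → does not occur.
Starboard system inoperative [AND]: Emergency changeover valve is out=occurs, Reserve tiller link malfunctions=occurs, Reserve feedback unit degraded=occurs → all inputs occur → occurs.
Followup chain fails [AND]: #3 helm transmitter lost=occurs, C solenoid block faulted=not, Standby rudder actuator is inoperative=not → not all inputs occur → does not occur.
Rudder loop fails [OR]: Starboard system inoperative=occurs, Followup chain fails=not → at least one input occurs → occurs.
Ship steering unresponsive [OR]: Pump set unavailable=not, Rudder loop fails=occurs, Left steering pump fails=not → at least one input occurs → occurs.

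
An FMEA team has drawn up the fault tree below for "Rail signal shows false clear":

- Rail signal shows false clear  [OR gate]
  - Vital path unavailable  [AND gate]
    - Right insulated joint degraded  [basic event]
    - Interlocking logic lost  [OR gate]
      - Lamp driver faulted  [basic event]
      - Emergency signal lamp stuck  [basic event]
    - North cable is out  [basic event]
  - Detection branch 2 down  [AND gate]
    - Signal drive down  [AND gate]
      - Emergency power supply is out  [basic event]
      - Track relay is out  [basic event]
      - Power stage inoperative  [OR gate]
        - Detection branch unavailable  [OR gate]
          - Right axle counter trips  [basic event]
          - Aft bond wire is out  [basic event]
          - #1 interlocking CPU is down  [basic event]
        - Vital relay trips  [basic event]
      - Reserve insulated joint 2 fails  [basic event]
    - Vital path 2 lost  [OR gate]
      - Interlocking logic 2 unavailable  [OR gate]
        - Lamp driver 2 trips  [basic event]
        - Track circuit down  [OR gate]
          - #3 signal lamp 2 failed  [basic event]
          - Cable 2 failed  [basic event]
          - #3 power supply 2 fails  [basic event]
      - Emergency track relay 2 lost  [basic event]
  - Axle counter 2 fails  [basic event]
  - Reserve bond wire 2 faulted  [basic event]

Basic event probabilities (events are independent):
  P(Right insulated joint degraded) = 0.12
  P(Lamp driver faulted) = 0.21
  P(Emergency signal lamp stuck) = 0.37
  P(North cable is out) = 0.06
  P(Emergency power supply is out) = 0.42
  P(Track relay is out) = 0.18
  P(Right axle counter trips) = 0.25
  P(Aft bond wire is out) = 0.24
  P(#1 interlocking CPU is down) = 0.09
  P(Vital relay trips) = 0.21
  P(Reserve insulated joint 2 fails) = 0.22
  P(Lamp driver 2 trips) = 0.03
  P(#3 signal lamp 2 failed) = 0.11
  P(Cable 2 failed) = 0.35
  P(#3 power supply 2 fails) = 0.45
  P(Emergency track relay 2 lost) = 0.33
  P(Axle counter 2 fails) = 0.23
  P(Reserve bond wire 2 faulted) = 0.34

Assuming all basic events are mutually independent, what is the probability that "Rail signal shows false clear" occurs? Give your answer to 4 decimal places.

P(Interlocking logic lost) [OR] = 1 − (1−0.21) × (1−0.37) = 0.502300
P(Vital path unavailable) [AND] = 0.12 × 0.502300 × 0.06 = 0.003617
P(Detection branch unavailable) [OR] = 1 − (1−0.25) × (1−0.24) × (1−0.09) = 0.481300
P(Power stage inoperative) [OR] = 1 − (1−0.481300) × (1−0.21) = 0.590227
P(Signal drive down) [AND] = 0.42 × 0.18 × 0.590227 × 0.22 = 0.009817
P(Track circuit down) [OR] = 1 − (1−0.11) × (1−0.35) × (1−0.45) = 0.681825
P(Interlocking logic 2 unavailable) [OR] = 1 − (1−0.03) × (1−0.681825) = 0.691370
P(Vital path 2 lost) [OR] = 1 − (1−0.691370) × (1−0.33) = 0.793218
P(Detection branch 2 down) [AND] = 0.009817 × 0.793218 = 0.007787
P(Rail signal shows false clear) [OR] = 1 − (1−0.003617) × (1−0.007787) × (1−0.23) × (1−0.34) = 0.497581
Rounded to 4 decimal places: P(Rail signal shows false clear) ≈ 0.4976.

0.4976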